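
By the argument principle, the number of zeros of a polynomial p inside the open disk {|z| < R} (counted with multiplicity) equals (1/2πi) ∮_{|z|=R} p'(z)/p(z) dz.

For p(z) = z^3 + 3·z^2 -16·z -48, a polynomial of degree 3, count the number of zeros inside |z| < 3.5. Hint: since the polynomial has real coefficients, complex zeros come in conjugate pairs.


The zeros of p are: -4, -3, 4.
Their magnitudes are: 4, 3, 4.
Zeros with |z| < R = 3.5: -3.
Count = 1.
By the argument principle, (1/2πi) ∮_{|z|=R} p'(z)/p(z) dz equals exactly this count.

Number of zeros inside |z| < 3.5: 1.


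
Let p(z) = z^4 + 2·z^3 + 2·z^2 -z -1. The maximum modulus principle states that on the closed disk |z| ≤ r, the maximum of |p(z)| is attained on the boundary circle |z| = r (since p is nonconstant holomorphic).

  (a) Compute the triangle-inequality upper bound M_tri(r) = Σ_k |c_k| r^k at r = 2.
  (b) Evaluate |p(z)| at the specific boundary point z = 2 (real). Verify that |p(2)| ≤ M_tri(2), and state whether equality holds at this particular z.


Coefficients: c_0 = -1, c_1 = -1, c_2 = 2, c_3 = 2, c_4 = 1. Radius r = 2.
Part (a). Triangle bound: M_tri(r) = Σ_k |c_k| r^k
  = |-1|·2^0 + |-1|·2^1 + |2|·2^2 + |2|·2^3 + |1|·2^4
  = 1 + 2 + 8 + 16 + 16 = 43.
This bounds M(r) := max_{|z|=r} |p(z)| from above; equality holds iff all terms c_k z^k can be made to align in phase at a single z on |z|=r.
Part (b). At z = 2 (real, on the circle |z| = r):
  p(2) = (-1)·2^0 + (-1)·2^1 + (2)·2^2 + (2)·2^3 + (1)·2^4 = 37.
  |p(2)| = 37.
Check: |p(2)| = 37 ≤ 43 = M_tri(2). ✓ Equality does not hold at z = 2 (the coefficients have mixed signs, so the terms do not all align in phase there).

M_tri(2) = 43; |p(2)| = 37; equality at z=2: no.


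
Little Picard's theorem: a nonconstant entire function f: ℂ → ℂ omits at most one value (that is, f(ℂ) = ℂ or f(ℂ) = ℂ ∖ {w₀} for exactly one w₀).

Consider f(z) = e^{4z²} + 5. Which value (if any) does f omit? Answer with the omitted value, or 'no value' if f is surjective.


Little Picard bounds the complement of f(ℂ) to at most one point.
The exponent g(z) = 4z² is a nonconstant polynomial, hence surjective onto ℂ. So e^{g(z)} takes every value in {e^w : w ∈ ℂ} = ℂ ∖ {0}. Adding 5 shifts the range to ℂ ∖ {5}. f omits exactly 5.

Omitted value: 5.


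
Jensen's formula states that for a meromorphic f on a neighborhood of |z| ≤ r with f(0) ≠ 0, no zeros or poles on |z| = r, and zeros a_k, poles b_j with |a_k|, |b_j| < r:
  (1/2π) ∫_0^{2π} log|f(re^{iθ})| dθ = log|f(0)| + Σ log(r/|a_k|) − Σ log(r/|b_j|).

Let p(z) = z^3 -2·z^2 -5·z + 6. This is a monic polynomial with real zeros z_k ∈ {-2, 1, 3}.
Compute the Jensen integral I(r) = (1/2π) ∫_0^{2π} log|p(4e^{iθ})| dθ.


Zeros: -2, 1, 3; r = 4.
Inside |z| < r: -2, 1, 3. Outside (|z| ≥ r): ∅.
p(0) = 6, so log|p(0)| = log(6) = 1.7918.
Apply Jensen: I(r) = log|p(0)| + Σ_k log(r/|z_k|), summed over zeros inside |z| < r.
  log(r/|z_k|) for z_k = -2: log(4/2) = 0.6931
  log(r/|z_k|) for z_k = 1: log(4/1) = 1.3863
  log(r/|z_k|) for z_k = 3: log(4/3) = 0.2877
Sum over inside zeros: 2.3671.
I(r) = log|p(0)| + (inside sum) = 1.7918 + 2.3671 = 4.1589.
Closed form (all zeros inside, monic): I(r) = n·log(r) = 3·log(4) = 4.1589. ✓

I(r) ≈ 4.1589.


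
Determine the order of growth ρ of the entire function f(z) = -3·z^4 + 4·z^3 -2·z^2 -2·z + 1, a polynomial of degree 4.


|f(z)| ≤ Σ|c_k|·r^k = O(r^4) as r → ∞. Polynomial growth is O(e^{r^ε}) for every ε > 0 (since r^4/e^{r^ε} → 0), so ρ ≤ ε for all ε > 0, i.e. ρ = 0. Every nonconstant polynomial has order 0.
Therefore ρ = 0.

Order ρ = 0.


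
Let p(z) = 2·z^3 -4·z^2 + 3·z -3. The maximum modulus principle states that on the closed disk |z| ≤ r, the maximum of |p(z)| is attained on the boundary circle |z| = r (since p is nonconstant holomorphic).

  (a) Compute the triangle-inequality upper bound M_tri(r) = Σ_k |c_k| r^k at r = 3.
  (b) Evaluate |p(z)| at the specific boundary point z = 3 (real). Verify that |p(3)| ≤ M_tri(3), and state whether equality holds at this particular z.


Coefficients: c_0 = -3, c_1 = 3, c_2 = -4, c_3 = 2. Radius r = 3.
Part (a). Triangle bound: M_tri(r) = Σ_k |c_k| r^k
  = |-3|·3^0 + |3|·3^1 + |-4|·3^2 + |2|·3^3
  = 3 + 9 + 36 + 54 = 102.
This bounds M(r) := max_{|z|=r} |p(z)| from above; equality holds iff all terms c_k z^k can be made to align in phase at a single z on |z|=r.
Part (b). At z = 3 (real, on the circle |z| = r):
  p(3) = (-3)·3^0 + (3)·3^1 + (-4)·3^2 + (2)·3^3 = 24.
  |p(3)| = 24.
Check: |p(3)| = 24 ≤ 102 = M_tri(3). ✓ Equality does not hold at z = 3 (the coefficients have mixed signs, so the terms do not all align in phase there).

M_tri(3) = 102; |p(3)| = 24; equality at z=3: no.


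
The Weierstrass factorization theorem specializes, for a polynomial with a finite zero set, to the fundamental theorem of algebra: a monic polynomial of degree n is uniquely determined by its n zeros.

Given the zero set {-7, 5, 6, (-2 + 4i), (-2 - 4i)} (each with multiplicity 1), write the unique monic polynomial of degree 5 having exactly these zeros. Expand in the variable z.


The polynomial is p(z) = ∏_{α ∈ S} (z − α), where S = {-7, 5, 6, (-2 + 4i), (-2 - 4i)}.
Expanding the product yields: p(z) = z^5 -43·z^3 -58·z^2 -100·z + 4200.
Note conjugate pairs combine to real quadratics: (z − (-2+4i))(z − (-2−4i)) = z² + 4z + 20.
The resulting polynomial has degree 5 and real coefficients as required.

p(z) = z^5 -43·z^3 -58·z^2 -100·z + 4200.


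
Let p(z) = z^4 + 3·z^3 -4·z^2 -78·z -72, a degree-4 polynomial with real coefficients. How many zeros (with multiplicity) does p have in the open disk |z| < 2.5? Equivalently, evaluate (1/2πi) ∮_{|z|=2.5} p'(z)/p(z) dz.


The zeros of p are: -1, 4, (-3 + 3i), (-3 - 3i).
Their magnitudes are: 1, 4, 4.243, 4.243.
Zeros with |z| < R = 2.5: -1.
Count = 1.
By the argument principle, (1/2πi) ∮_{|z|=R} p'(z)/p(z) dz equals exactly this count.

Number of zeros inside |z| < 2.5: 1.


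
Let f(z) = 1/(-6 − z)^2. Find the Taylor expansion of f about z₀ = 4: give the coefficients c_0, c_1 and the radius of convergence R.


Let w = z − z₀, so z = z₀ + w.
Then -6 − z = -6 − (z₀ + w) = (-6 − z₀) − w = -10 − w.
f(z) = 1/(-10 − w)^2 = (1/(-10)^2) · (1 − w/(-10))^{−2}.
By the binomial series (1−u)^{−2} = Σ_{n≥0} C(n+1, 1) u^n for |u|<1, with u = w/(-10):
  c_n = C(n+1, 1) / (-10)^(n+2).
  c_0 = 1/(-10)^2 = 1/100.
  c_1 = 2/(-10)^3 = -1/500.
The series is valid for |w/d| < 1, i.e. |z − z₀| < |d|.
Radius of convergence: R = |-6 − z₀| = |-10| = 10 (distance from z₀ to the singularity z = -6).

c_0 = 1/100, c_1 = -1/500; R = 10.


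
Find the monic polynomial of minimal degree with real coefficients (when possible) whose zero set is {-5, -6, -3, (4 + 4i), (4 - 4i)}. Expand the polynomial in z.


The polynomial is p(z) = ∏_{α ∈ S} (z − α), where S = {-5, -6, -3, (4 + 4i), (4 - 4i)}.
Expanding the product yields: p(z) = z^5 + 6·z^4 -17·z^3 + 34·z^2 + 1296·z + 2880.
Note conjugate pairs combine to real quadratics: (z − (4+4i))(z − (4−4i)) = z² − 8z + 32.
The resulting polynomial has degree 5 and real coefficients as required.

p(z) = z^5 + 6·z^4 -17·z^3 + 34·z^2 + 1296·z + 2880.


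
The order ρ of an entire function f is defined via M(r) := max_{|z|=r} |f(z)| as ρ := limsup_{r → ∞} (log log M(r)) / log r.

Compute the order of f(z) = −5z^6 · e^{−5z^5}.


M(r) = max_{|z|=r} |-5|·|z|^6·|e^{−5z^5}| = 5·r^6 · e^{5r^5} (the factors attain their maxima compatibly on |z|=r). Then log M(r) = log 5 + 6·log r + 5r^5, dominated by the last term, so log log M(r) ~ 5·log r. The polynomial factor -5z^6 contributes only a log r term and does not affect the order. ρ = 5.
Therefore ρ = 5.

Order ρ = 5.


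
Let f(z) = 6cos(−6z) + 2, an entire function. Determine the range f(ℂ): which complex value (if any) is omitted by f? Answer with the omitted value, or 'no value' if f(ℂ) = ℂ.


Little Picard bounds the complement of f(ℂ) to at most one point.
cos is entire and surjective onto ℂ: for every w ∈ ℂ, cos(ζ) = w has a solution ζ ∈ ℂ (e.g., via the complex inverse arccos). With ζ = −6z this gives z = ζ/(-6). Then 6·cos(−6z) takes every value in 6·ℂ = ℂ, and adding 2 is a bijection of ℂ. So f is surjective and omits no value. (Note: only on the real line is cos bounded by [−1, 1].)

Omitted value: no value.


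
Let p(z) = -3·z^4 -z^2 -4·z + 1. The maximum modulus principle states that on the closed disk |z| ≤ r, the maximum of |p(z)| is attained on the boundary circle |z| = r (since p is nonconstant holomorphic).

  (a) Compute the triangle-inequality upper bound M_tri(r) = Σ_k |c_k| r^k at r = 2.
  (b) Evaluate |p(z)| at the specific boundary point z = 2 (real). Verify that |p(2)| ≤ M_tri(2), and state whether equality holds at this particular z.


Coefficients: c_0 = 1, c_1 = -4, c_2 = -1, c_3 = 0, c_4 = -3. Radius r = 2.
Part (a). Triangle bound: M_tri(r) = Σ_k |c_k| r^k
  = |1|·2^0 + |-4|·2^1 + |-1|·2^2 + |0|·2^3 + |-3|·2^4
  = 1 + 8 + 4 + 0 + 48 = 61.
This bounds M(r) := max_{|z|=r} |p(z)| from above; equality holds iff all terms c_k z^k can be made to align in phase at a single z on |z|=r.
Part (b). At z = 2 (real, on the circle |z| = r):
  p(2) = (1)·2^0 + (-4)·2^1 + (-1)·2^2 + (0)·2^3 + (-3)·2^4 = -59.
  |p(2)| = 59.
Check: |p(2)| = 59 ≤ 61 = M_tri(2). ✓ Equality does not hold at z = 2 (the coefficients have mixed signs, so the terms do not all align in phase there).

M_tri(2) = 61; |p(2)| = 59; equality at z=2: no.


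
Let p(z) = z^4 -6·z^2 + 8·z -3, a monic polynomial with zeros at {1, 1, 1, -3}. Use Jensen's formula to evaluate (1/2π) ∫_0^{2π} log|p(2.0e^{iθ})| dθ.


Zeros: -3, 1, 1, 1; r = 2.0.
Inside |z| < r: 1, 1, 1. Outside (|z| ≥ r): -3.
p(0) = -3, so log|p(0)| = log(3) = 1.0986.
Apply Jensen: I(r) = log|p(0)| + Σ_k log(r/|z_k|), summed over zeros inside |z| < r.
  log(r/|z_k|) for z_k = 1: log(2.0/1) = 0.6931
  log(r/|z_k|) for z_k = 1: log(2.0/1) = 0.6931
  log(r/|z_k|) for z_k = 1: log(2.0/1) = 0.6931
  Outside zeros (-3) contribute nothing to the Jensen sum.
Sum over inside zeros: 2.0794.
I(r) = log|p(0)| + (inside sum) = 1.0986 + 2.0794 = 3.1781.
Note: since some zeros are outside |z| ≤ r, the simplified n·log(r) form does NOT apply — only the inside zeros contribute.

I(r) ≈ 3.1781.


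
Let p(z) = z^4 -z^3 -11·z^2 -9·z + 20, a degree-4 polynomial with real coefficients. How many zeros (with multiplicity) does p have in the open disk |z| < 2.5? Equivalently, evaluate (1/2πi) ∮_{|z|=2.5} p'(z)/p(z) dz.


The zeros of p are: (-2 + 1i), (-2 - 1i), 4, 1.
Their magnitudes are: 2.236, 2.236, 4, 1.
Zeros with |z| < R = 2.5: (-2 + 1i), (-2 - 1i), 1.
Count = 3.
By the argument principle, (1/2πi) ∮_{|z|=R} p'(z)/p(z) dz equals exactly this count.

Number of zeros inside |z| < 2.5: 3.


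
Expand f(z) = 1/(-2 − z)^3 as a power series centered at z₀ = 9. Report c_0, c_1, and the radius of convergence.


Let w = z − z₀, so z = z₀ + w.
Then -2 − z = -2 − (z₀ + w) = (-2 − z₀) − w = -11 − w.
f(z) = 1/(-11 − w)^3 = (1/(-11)^3) · (1 − w/(-11))^{−3}.
By the binomial series (1−u)^{−3} = Σ_{n≥0} C(n+2, 2) u^n for |u|<1, with u = w/(-11):
  c_n = C(n+2, 2) / (-11)^(n+3).
  c_0 = 1/(-11)^3 = -1/1331.
  c_1 = 3/(-11)^4 = 3/14641.
The series is valid for |w/d| < 1, i.e. |z − z₀| < |d|.
Radius of convergence: R = |-2 − z₀| = |-11| = 11 (distance from z₀ to the singularity z = -2).

c_0 = -1/1331, c_1 = 3/14641; R = 11.


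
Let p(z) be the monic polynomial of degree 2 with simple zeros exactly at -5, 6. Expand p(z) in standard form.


The polynomial is p(z) = ∏_{α ∈ S} (z − α), where S = {-5, 6}.
Expanding the product yields: p(z) = z^2 -z -30.
The resulting polynomial has degree 2 and real coefficients as required.

p(z) = z^2 -z -30.


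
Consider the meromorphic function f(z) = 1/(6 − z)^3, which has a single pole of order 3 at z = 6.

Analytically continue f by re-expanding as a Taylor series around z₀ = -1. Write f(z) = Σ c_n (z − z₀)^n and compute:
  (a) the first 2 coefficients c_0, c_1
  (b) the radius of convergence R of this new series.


Let w = z − z₀, so z = z₀ + w.
Then 6 − z = 6 − (z₀ + w) = (6 − z₀) − w = 7 − w.
f(z) = 1/(7 − w)^3 = (1/(7)^3) · (1 − w/(7))^{−3}.
By the binomial series (1−u)^{−3} = Σ_{n≥0} C(n+2, 2) u^n for |u|<1, with u = w/(7):
  c_n = C(n+2, 2) / (7)^(n+3).
  c_0 = 1/(7)^3 = 1/343.
  c_1 = 3/(7)^4 = 3/2401.
The series is valid for |w/d| < 1, i.e. |z − z₀| < |d|.
Radius of convergence: R = |6 − z₀| = |7| = 7 (distance from z₀ to the singularity z = 6).

c_0 = 1/343, c_1 = 3/2401; R = 7.


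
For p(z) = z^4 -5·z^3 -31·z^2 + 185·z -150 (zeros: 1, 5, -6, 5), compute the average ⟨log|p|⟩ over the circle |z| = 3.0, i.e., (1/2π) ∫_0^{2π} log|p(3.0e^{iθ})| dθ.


Zeros: -6, 1, 5, 5; r = 3.0.
Inside |z| < r: 1. Outside (|z| ≥ r): -6, 5, 5.
p(0) = -150, so log|p(0)| = log(150) = 5.0106.
Apply Jensen: I(r) = log|p(0)| + Σ_k log(r/|z_k|), summed over zeros inside |z| < r.
  log(r/|z_k|) for z_k = 1: log(3.0/1) = 1.0986
  Outside zeros (-6, 5, 5) contribute nothing to the Jensen sum.
Sum over inside zeros: 1.0986.
I(r) = log|p(0)| + (inside sum) = 5.0106 + 1.0986 = 6.1092.
Note: since some zeros are outside |z| ≤ r, the simplified n·log(r) form does NOT apply — only the inside zeros contribute.

I(r) ≈ 6.1092.


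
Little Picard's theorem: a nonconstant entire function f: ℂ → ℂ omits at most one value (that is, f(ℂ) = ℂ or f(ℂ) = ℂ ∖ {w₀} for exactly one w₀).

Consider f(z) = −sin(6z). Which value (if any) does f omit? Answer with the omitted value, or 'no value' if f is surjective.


Little Picard bounds the complement of f(ℂ) to at most one point.
sin is entire and surjective onto ℂ: for every w ∈ ℂ, sin(ζ) = w has a solution ζ ∈ ℂ (e.g., via the complex inverse arcsin). With ζ = 6z this gives z = ζ/(6). Then -1·sin(6z) takes every value in -1·ℂ = ℂ, and adding 0 is a bijection of ℂ. So f is surjective and omits no value. (Note: only on the real line is sin bounded by [−1, 1].)

Omitted value: no value.


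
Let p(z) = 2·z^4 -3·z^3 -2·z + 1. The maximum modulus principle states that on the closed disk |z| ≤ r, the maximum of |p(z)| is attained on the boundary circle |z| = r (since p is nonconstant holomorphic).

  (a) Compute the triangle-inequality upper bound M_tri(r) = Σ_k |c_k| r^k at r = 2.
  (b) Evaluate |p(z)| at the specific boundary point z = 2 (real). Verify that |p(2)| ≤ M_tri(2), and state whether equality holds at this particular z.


Coefficients: c_0 = 1, c_1 = -2, c_2 = 0, c_3 = -3, c_4 = 2. Radius r = 2.
Part (a). Triangle bound: M_tri(r) = Σ_k |c_k| r^k
  = |1|·2^0 + |-2|·2^1 + |0|·2^2 + |-3|·2^3 + |2|·2^4
  = 1 + 4 + 0 + 24 + 32 = 61.
This bounds M(r) := max_{|z|=r} |p(z)| from above; equality holds iff all terms c_k z^k can be made to align in phase at a single z on |z|=r.
Part (b). At z = 2 (real, on the circle |z| = r):
  p(2) = (1)·2^0 + (-2)·2^1 + (0)·2^2 + (-3)·2^3 + (2)·2^4 = 5.
  |p(2)| = 5.
Check: |p(2)| = 5 ≤ 61 = M_tri(2). ✓ Equality does not hold at z = 2 (the coefficients have mixed signs, so the terms do not all align in phase there).

M_tri(2) = 61; |p(2)| = 5; equality at z=2: no.


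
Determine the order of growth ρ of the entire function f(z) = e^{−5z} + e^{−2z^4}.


Each summand is entire of order 1 and 4 respectively (as in the single-exponential case). The order of a sum is at most the max of the orders, so ρ ≤ 4. For the lower bound: on |z|=r choose arg z so that -2z^4 is real positive; then |e^{-2z^4}| = e^{2r^4} while |e^{-5z}| ≤ e^{5r^1} = o(e^{2r^4}). So |f| ≥ e^{2r^4}(1 − o(1)) and ρ ≥ 4. Hence ρ = max(1, 4) = 4.
Therefore ρ = 4.

Order ρ = 4.


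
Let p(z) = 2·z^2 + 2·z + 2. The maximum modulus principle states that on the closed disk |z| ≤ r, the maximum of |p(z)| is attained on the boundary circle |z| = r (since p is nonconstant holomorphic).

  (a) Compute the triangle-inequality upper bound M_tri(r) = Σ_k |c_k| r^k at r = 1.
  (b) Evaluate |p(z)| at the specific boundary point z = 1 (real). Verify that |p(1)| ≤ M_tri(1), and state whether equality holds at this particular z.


Coefficients: c_0 = 2, c_1 = 2, c_2 = 2. Radius r = 1.
Part (a). Triangle bound: M_tri(r) = Σ_k |c_k| r^k
  = |2|·1^0 + |2|·1^1 + |2|·1^2
  = 2 + 2 + 2 = 6.
This bounds M(r) := max_{|z|=r} |p(z)| from above; equality holds iff all terms c_k z^k can be made to align in phase at a single z on |z|=r.
Part (b). At z = 1 (real, on the circle |z| = r):
  p(1) = (2)·1^0 + (2)·1^1 + (2)·1^2 = 6.
  |p(1)| = 6.
Since all nonzero coefficients share the same sign, |p(1)| = 6 = M_tri(1); the triangle bound is attained at z = 1, so in fact M(r) = 6.

M_tri(1) = 6; |p(1)| = 6; equality at z=1: yes.


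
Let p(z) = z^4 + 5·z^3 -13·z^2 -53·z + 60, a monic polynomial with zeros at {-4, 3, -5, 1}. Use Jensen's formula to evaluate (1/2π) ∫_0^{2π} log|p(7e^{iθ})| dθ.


Zeros: -5, -4, 1, 3; r = 7.
Inside |z| < r: -5, -4, 1, 3. Outside (|z| ≥ r): ∅.
p(0) = 60, so log|p(0)| = log(60) = 4.0943.
Apply Jensen: I(r) = log|p(0)| + Σ_k log(r/|z_k|), summed over zeros inside |z| < r.
  log(r/|z_k|) for z_k = -4: log(7/4) = 0.5596
  log(r/|z_k|) for z_k = 3: log(7/3) = 0.8473
  log(r/|z_k|) for z_k = -5: log(7/5) = 0.3365
  log(r/|z_k|) for z_k = 1: log(7/1) = 1.9459
Sum over inside zeros: 3.6893.
I(r) = log|p(0)| + (inside sum) = 4.0943 + 3.6893 = 7.7836.
Closed form (all zeros inside, monic): I(r) = n·log(r) = 4·log(7) = 7.7836. ✓

I(r) ≈ 7.7836.


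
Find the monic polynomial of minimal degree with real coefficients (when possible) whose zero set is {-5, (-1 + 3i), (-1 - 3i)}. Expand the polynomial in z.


The polynomial is p(z) = ∏_{α ∈ S} (z − α), where S = {-5, (-1 + 3i), (-1 - 3i)}.
Expanding the product yields: p(z) = z^3 + 7·z^2 + 20·z + 50.
Note conjugate pairs combine to real quadratics: (z − (-1+3i))(z − (-1−3i)) = z² + 2z + 10.
The resulting polynomial has degree 3 and real coefficients as required.

p(z) = z^3 + 7·z^2 + 20·z + 50.


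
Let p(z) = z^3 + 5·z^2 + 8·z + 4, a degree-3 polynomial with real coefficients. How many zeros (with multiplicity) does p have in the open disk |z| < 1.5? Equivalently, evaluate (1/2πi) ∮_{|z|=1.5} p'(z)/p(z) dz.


The zeros of p are: -1, -2, -2.
Their magnitudes are: 1, 2, 2.
Zeros with |z| < R = 1.5: -1.
Count = 1.
By the argument principle, (1/2πi) ∮_{|z|=R} p'(z)/p(z) dz equals exactly this count.

Number of zeros inside |z| < 1.5: 1.


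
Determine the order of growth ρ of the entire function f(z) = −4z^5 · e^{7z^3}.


M(r) = max_{|z|=r} |-4|·|z|^5·|e^{7z^3}| = 4·r^5 · e^{7r^3} (the factors attain their maxima compatibly on |z|=r). Then log M(r) = log 4 + 5·log r + 7r^3, dominated by the last term, so log log M(r) ~ 3·log r. The polynomial factor -4z^5 contributes only a log r term and does not affect the order. ρ = 3.
Therefore ρ = 3.

Order ρ = 3.


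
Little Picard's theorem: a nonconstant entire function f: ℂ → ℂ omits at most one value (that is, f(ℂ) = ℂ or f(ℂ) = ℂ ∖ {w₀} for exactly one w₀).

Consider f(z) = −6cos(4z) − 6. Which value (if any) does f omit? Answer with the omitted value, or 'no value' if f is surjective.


Little Picard bounds the complement of f(ℂ) to at most one point.
cos is entire and surjective onto ℂ: for every w ∈ ℂ, cos(ζ) = w has a solution ζ ∈ ℂ (e.g., via the complex inverse arccos). With ζ = 4z this gives z = ζ/(4). Then -6·cos(4z) takes every value in -6·ℂ = ℂ, and adding -6 is a bijection of ℂ. So f is surjective and omits no value. (Note: only on the real line is cos bounded by [−1, 1].)

Omitted value: no value.


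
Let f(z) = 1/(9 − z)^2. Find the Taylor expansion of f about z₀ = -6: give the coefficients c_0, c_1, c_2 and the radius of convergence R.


Let w = z − z₀, so z = z₀ + w.
Then 9 − z = 9 − (z₀ + w) = (9 − z₀) − w = 15 − w.
f(z) = 1/(15 − w)^2 = (1/(15)^2) · (1 − w/(15))^{−2}.
By the binomial series (1−u)^{−2} = Σ_{n≥0} C(n+1, 1) u^n for |u|<1, with u = w/(15):
  c_n = C(n+1, 1) / (15)^(n+2).
  c_0 = 1/(15)^2 = 1/225.
  c_1 = 2/(15)^3 = 2/3375.
  c_2 = 3/(15)^4 = 1/16875.
The series is valid for |w/d| < 1, i.e. |z − z₀| < |d|.
Radius of convergence: R = |9 − z₀| = |15| = 15 (distance from z₀ to the singularity z = 9).

c_0 = 1/225, c_1 = 2/3375, c_2 = 1/16875; R = 15.


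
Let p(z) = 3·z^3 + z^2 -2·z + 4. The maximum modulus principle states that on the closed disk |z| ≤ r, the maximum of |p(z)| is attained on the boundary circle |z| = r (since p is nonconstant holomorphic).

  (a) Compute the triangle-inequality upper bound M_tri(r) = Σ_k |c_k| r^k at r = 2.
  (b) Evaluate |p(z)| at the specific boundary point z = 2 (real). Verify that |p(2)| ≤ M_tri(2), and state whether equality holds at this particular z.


Coefficients: c_0 = 4, c_1 = -2, c_2 = 1, c_3 = 3. Radius r = 2.
Part (a). Triangle bound: M_tri(r) = Σ_k |c_k| r^k
  = |4|·2^0 + |-2|·2^1 + |1|·2^2 + |3|·2^3
  = 4 + 4 + 4 + 24 = 36.
This bounds M(r) := max_{|z|=r} |p(z)| from above; equality holds iff all terms c_k z^k can be made to align in phase at a single z on |z|=r.
Part (b). At z = 2 (real, on the circle |z| = r):
  p(2) = (4)·2^0 + (-2)·2^1 + (1)·2^2 + (3)·2^3 = 28.
  |p(2)| = 28.
Check: |p(2)| = 28 ≤ 36 = M_tri(2). ✓ Equality does not hold at z = 2 (the coefficients have mixed signs, so the terms do not all align in phase there).

M_tri(2) = 36; |p(2)| = 28; equality at z=2: no.


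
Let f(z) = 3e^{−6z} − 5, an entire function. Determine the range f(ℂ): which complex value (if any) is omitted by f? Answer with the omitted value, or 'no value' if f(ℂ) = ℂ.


Little Picard bounds the complement of f(ℂ) to at most one point.
e^{−6z} is never zero on ℂ, so 3·e^{−6z} takes every value in ℂ ∖ {0}. Adding -5 shifts the range to ℂ ∖ {-5}. Thus f omits exactly the value -5.

Omitted value: -5.


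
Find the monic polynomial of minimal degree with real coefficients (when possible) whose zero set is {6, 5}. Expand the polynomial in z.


The polynomial is p(z) = ∏_{α ∈ S} (z − α), where S = {6, 5}.
Expanding the product yields: p(z) = z^2 -11·z + 30.
The resulting polynomial has degree 2 and real coefficients as required.

p(z) = z^2 -11·z + 30.


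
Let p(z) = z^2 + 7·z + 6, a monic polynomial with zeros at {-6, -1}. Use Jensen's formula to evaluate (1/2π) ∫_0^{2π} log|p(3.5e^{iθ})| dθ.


Zeros: -6, -1; r = 3.5.
Inside |z| < r: -1. Outside (|z| ≥ r): -6.
p(0) = 6, so log|p(0)| = log(6) = 1.7918.
Apply Jensen: I(r) = log|p(0)| + Σ_k log(r/|z_k|), summed over zeros inside |z| < r.
  log(r/|z_k|) for z_k = -1: log(3.5/1) = 1.2528
  Outside zeros (-6) contribute nothing to the Jensen sum.
Sum over inside zeros: 1.2528.
I(r) = log|p(0)| + (inside sum) = 1.7918 + 1.2528 = 3.0445.
Note: since some zeros are outside |z| ≤ r, the simplified n·log(r) form does NOT apply — only the inside zeros contribute.

I(r) ≈ 3.0445.


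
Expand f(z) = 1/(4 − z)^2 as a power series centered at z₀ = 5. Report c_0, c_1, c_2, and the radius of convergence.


Let w = z − z₀, so z = z₀ + w.
Then 4 − z = 4 − (z₀ + w) = (4 − z₀) − w = -1 − w.
f(z) = 1/(-1 − w)^2 = (1/(-1)^2) · (1 − w/(-1))^{−2}.
By the binomial series (1−u)^{−2} = Σ_{n≥0} C(n+1, 1) u^n for |u|<1, with u = w/(-1):
  c_n = C(n+1, 1) / (-1)^(n+2).
  c_0 = 1/(-1)^2 = 1.
  c_1 = 2/(-1)^3 = -2.
  c_2 = 3/(-1)^4 = 3.
The series is valid for |w/d| < 1, i.e. |z − z₀| < |d|.
Radius of convergence: R = |4 − z₀| = |-1| = 1 (distance from z₀ to the singularity z = 4).

c_0 = 1, c_1 = -2, c_2 = 3; R = 1.


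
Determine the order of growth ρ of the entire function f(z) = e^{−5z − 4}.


|e^{−5z − 4}| = e^{Re(-5·z) + -4} ≤ e^{5|z|^1 + -4} = e^{5r^1 + -4} on |z| = r, so ρ ≤ 1. Choosing z on |z|=r so that -5·z is real positive (always possible by picking arg z appropriately) gives |f(z)| = e^{5r^1 + -4}, matching the bound. The additive constant -4 does not affect log log M(r) ~ 1·log r. Hence ρ = 1.
Therefore ρ = 1.

Order ρ = 1.


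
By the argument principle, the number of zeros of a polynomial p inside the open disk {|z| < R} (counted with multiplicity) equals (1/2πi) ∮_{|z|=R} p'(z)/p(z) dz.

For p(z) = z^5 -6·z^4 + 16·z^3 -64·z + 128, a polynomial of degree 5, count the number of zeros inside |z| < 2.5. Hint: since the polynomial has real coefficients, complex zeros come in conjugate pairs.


The zeros of p are: -2, (2 + 2i), (2 - 2i), (2 + 2i), (2 - 2i).
Their magnitudes are: 2, 2.828, 2.828, 2.828, 2.828.
Zeros with |z| < R = 2.5: -2.
Count = 1.
By the argument principle, (1/2πi) ∮_{|z|=R} p'(z)/p(z) dz equals exactly this count.

Number of zeros inside |z| < 2.5: 1.


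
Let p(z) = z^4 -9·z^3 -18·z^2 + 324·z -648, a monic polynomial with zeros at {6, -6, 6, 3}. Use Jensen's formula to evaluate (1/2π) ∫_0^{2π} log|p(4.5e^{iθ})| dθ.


Zeros: -6, 3, 6, 6; r = 4.5.
Inside |z| < r: 3. Outside (|z| ≥ r): -6, 6, 6.
p(0) = -648, so log|p(0)| = log(648) = 6.4739.
Apply Jensen: I(r) = log|p(0)| + Σ_k log(r/|z_k|), summed over zeros inside |z| < r.
  log(r/|z_k|) for z_k = 3: log(4.5/3) = 0.4055
  Outside zeros (-6, 6, 6) contribute nothing to the Jensen sum.
Sum over inside zeros: 0.4055.
I(r) = log|p(0)| + (inside sum) = 6.4739 + 0.4055 = 6.8794.
Note: since some zeros are outside |z| ≤ r, the simplified n·log(r) form does NOT apply — only the inside zeros contribute.

I(r) ≈ 6.8794.


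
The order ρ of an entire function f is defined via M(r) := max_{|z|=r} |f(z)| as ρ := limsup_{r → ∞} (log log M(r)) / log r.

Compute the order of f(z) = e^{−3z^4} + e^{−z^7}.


Each summand is entire of order 4 and 7 respectively (as in the single-exponential case). The order of a sum is at most the max of the orders, so ρ ≤ 7. For the lower bound: on |z|=r choose arg z so that -1z^7 is real positive; then |e^{-1z^7}| = e^{1r^7} while |e^{-3z^4}| ≤ e^{3r^4} = o(e^{1r^7}). So |f| ≥ e^{1r^7}(1 − o(1)) and ρ ≥ 7. Hence ρ = max(4, 7) = 7.
Therefore ρ = 7.

Order ρ = 7.


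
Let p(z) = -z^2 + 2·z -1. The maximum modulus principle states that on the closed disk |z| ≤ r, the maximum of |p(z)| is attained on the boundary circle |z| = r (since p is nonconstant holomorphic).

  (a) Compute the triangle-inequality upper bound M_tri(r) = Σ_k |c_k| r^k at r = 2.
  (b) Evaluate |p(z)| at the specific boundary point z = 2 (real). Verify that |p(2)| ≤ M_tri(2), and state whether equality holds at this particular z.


Coefficients: c_0 = -1, c_1 = 2, c_2 = -1. Radius r = 2.
Part (a). Triangle bound: M_tri(r) = Σ_k |c_k| r^k
  = |-1|·2^0 + |2|·2^1 + |-1|·2^2
  = 1 + 4 + 4 = 9.
This bounds M(r) := max_{|z|=r} |p(z)| from above; equality holds iff all terms c_k z^k can be made to align in phase at a single z on |z|=r.
Part (b). At z = 2 (real, on the circle |z| = r):
  p(2) = (-1)·2^0 + (2)·2^1 + (-1)·2^2 = -1.
  |p(2)| = 1.
Check: |p(2)| = 1 ≤ 9 = M_tri(2). ✓ Equality does not hold at z = 2 (the coefficients have mixed signs, so the terms do not all align in phase there).

M_tri(2) = 9; |p(2)| = 1; equality at z=2: no.


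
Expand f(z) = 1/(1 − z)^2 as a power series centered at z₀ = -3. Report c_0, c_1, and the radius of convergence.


Let w = z − z₀, so z = z₀ + w.
Then 1 − z = 1 − (z₀ + w) = (1 − z₀) − w = 4 − w.
f(z) = 1/(4 − w)^2 = (1/(4)^2) · (1 − w/(4))^{−2}.
By the binomial series (1−u)^{−2} = Σ_{n≥0} C(n+1, 1) u^n for |u|<1, with u = w/(4):
  c_n = C(n+1, 1) / (4)^(n+2).
  c_0 = 1/(4)^2 = 1/16.
  c_1 = 2/(4)^3 = 1/32.
The series is valid for |w/d| < 1, i.e. |z − z₀| < |d|.
Radius of convergence: R = |1 − z₀| = |4| = 4 (distance from z₀ to the singularity z = 1).

c_0 = 1/16, c_1 = 1/32; R = 4.


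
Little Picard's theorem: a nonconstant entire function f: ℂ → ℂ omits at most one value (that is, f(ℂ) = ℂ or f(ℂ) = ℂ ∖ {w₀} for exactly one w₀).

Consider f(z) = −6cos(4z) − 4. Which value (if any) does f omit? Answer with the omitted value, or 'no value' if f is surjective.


Little Picard bounds the complement of f(ℂ) to at most one point.
cos is entire and surjective onto ℂ: for every w ∈ ℂ, cos(ζ) = w has a solution ζ ∈ ℂ (e.g., via the complex inverse arccos). With ζ = 4z this gives z = ζ/(4). Then -6·cos(4z) takes every value in -6·ℂ = ℂ, and adding -4 is a bijection of ℂ. So f is surjective and omits no value. (Note: only on the real line is cos bounded by [−1, 1].)

Omitted value: no value.


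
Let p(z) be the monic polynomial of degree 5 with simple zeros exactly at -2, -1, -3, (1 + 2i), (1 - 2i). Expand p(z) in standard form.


The polynomial is p(z) = ∏_{α ∈ S} (z − α), where S = {-2, -1, -3, (1 + 2i), (1 - 2i)}.
Expanding the product yields: p(z) = z^5 + 4·z^4 + 4·z^3 + 14·z^2 + 43·z + 30.
Note conjugate pairs combine to real quadratics: (z − (1+2i))(z − (1−2i)) = z² − 2z + 5.
The resulting polynomial has degree 5 and real coefficients as required.

p(z) = z^5 + 4·z^4 + 4·z^3 + 14·z^2 + 43·z + 30.


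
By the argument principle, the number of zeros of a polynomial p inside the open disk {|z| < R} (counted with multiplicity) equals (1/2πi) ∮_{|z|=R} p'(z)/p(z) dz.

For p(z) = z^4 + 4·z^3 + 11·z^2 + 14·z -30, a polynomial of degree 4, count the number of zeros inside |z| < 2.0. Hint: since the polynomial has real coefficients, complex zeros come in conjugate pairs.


The zeros of p are: -3, 1, (-1 + 3i), (-1 - 3i).
Their magnitudes are: 3, 1, 3.162, 3.162.
Zeros with |z| < R = 2.0: 1.
Count = 1.
By the argument principle, (1/2πi) ∮_{|z|=R} p'(z)/p(z) dz equals exactly this count.

Number of zeros inside |z| < 2.0: 1.


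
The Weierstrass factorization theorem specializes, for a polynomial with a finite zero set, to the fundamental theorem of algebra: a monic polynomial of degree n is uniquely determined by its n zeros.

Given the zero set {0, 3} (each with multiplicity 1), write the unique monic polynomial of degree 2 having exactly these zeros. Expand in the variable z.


The polynomial is p(z) = ∏_{α ∈ S} (z − α), where S = {0, 3}.
Expanding the product yields: p(z) = z^2 -3·z.
The resulting polynomial has degree 2 and real coefficients as required.

p(z) = z^2 -3·z.


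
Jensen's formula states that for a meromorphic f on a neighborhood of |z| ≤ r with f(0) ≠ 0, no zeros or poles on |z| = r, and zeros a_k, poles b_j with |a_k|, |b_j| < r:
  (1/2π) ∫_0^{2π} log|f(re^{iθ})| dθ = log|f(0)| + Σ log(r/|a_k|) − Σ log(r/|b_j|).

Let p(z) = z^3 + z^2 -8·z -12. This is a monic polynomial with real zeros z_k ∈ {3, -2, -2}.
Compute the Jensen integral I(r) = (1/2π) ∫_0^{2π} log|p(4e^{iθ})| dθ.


Zeros: -2, -2, 3; r = 4.
Inside |z| < r: -2, -2, 3. Outside (|z| ≥ r): ∅.
p(0) = -12, so log|p(0)| = log(12) = 2.4849.
Apply Jensen: I(r) = log|p(0)| + Σ_k log(r/|z_k|), summed over zeros inside |z| < r.
  log(r/|z_k|) for z_k = 3: log(4/3) = 0.2877
  log(r/|z_k|) for z_k = -2: log(4/2) = 0.6931
  log(r/|z_k|) for z_k = -2: log(4/2) = 0.6931
Sum over inside zeros: 1.6740.
I(r) = log|p(0)| + (inside sum) = 2.4849 + 1.6740 = 4.1589.
Closed form (all zeros inside, monic): I(r) = n·log(r) = 3·log(4) = 4.1589. ✓

I(r) ≈ 4.1589.


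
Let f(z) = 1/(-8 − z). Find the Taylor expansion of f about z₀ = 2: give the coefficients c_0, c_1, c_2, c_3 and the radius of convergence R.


Let w = z − z₀, so z = z₀ + w.
Then -8 − z = -8 − (z₀ + w) = (-8 − z₀) − w = -10 − w.
f(z) = 1/(-10 − w) = (1/(-10)) · 1/(1 − w/(-10)) = Σ_{n≥0} w^n / (-10)^(n+1).
So c_n = 1/(-10)^(n+1):
  c_0 = 1/(-10)^1 = -1/10.
  c_1 = 1/(-10)^2 = 1/100.
  c_2 = 1/(-10)^3 = -1/1000.
  c_3 = 1/(-10)^4 = 1/10000.
The series is valid for |w/d| < 1, i.e. |z − z₀| < |d|.
Radius of convergence: R = |-8 − z₀| = |-10| = 10 (distance from z₀ to the singularity z = -8).

c_0 = -1/10, c_1 = 1/100, c_2 = -1/1000, c_3 = 1/10000; R = 10.


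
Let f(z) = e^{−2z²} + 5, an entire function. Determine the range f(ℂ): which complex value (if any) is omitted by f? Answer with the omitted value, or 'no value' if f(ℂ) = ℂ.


Little Picard bounds the complement of f(ℂ) to at most one point.
The exponent g(z) = −2z² is a nonconstant polynomial, hence surjective onto ℂ. So e^{g(z)} takes every value in {e^w : w ∈ ℂ} = ℂ ∖ {0}. Adding 5 shifts the range to ℂ ∖ {5}. f omits exactly 5.

Omitted value: 5.


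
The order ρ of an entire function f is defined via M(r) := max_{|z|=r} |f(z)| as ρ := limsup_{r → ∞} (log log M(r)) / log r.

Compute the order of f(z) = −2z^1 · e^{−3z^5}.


M(r) = max_{|z|=r} |-2|·|z|^1·|e^{−3z^5}| = 2·r^1 · e^{3r^5} (the factors attain their maxima compatibly on |z|=r). Then log M(r) = log 2 + 1·log r + 3r^5, dominated by the last term, so log log M(r) ~ 5·log r. The polynomial factor -2z^1 contributes only a log r term and does not affect the order. ρ = 5.
Therefore ρ = 5.

Order ρ = 5.


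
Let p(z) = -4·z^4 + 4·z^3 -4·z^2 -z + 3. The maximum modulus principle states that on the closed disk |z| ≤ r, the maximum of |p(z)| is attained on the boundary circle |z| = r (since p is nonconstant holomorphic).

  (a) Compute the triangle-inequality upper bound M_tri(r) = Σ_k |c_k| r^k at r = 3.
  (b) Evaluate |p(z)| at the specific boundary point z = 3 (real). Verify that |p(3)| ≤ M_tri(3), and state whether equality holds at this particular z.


Coefficients: c_0 = 3, c_1 = -1, c_2 = -4, c_3 = 4, c_4 = -4. Radius r = 3.
Part (a). Triangle bound: M_tri(r) = Σ_k |c_k| r^k
  = |3|·3^0 + |-1|·3^1 + |-4|·3^2 + |4|·3^3 + |-4|·3^4
  = 3 + 3 + 36 + 108 + 324 = 474.
This bounds M(r) := max_{|z|=r} |p(z)| from above; equality holds iff all terms c_k z^k can be made to align in phase at a single z on |z|=r.
Part (b). At z = 3 (real, on the circle |z| = r):
  p(3) = (3)·3^0 + (-1)·3^1 + (-4)·3^2 + (4)·3^3 + (-4)·3^4 = -252.
  |p(3)| = 252.
Check: |p(3)| = 252 ≤ 474 = M_tri(3). ✓ Equality does not hold at z = 3 (the coefficients have mixed signs, so the terms do not all align in phase there).

M_tri(3) = 474; |p(3)| = 252; equality at z=3: no.


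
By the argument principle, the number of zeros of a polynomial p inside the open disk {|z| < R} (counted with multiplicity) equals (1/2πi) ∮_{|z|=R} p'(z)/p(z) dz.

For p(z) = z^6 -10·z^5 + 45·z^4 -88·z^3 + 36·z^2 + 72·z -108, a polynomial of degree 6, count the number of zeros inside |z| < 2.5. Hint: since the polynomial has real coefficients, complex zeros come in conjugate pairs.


The zeros of p are: -1, (1 + 1i), (1 - 1i), (3 + 3i), (3 - 3i), 3.
Their magnitudes are: 1, 1.414, 1.414, 4.243, 4.243, 3.
Zeros with |z| < R = 2.5: -1, (1 + 1i), (1 - 1i).
Count = 3.
By the argument principle, (1/2πi) ∮_{|z|=R} p'(z)/p(z) dz equals exactly this count.

Number of zeros inside |z| < 2.5: 3.


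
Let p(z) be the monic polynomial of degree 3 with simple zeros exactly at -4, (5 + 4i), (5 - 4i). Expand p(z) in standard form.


The polynomial is p(z) = ∏_{α ∈ S} (z − α), where S = {-4, (5 + 4i), (5 - 4i)}.
Expanding the product yields: p(z) = z^3 -6·z^2 + z + 164.
Note conjugate pairs combine to real quadratics: (z − (5+4i))(z − (5−4i)) = z² − 10z + 41.
The resulting polynomial has degree 3 and real coefficients as required.

p(z) = z^3 -6·z^2 + z + 164.


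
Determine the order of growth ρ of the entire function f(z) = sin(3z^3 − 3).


Write sin(w) = (e^{iw} ± e^{−iw})/(2 or 2i), so |sin(w)| ≤ e^{|w|}. With w = 3z^3 − 3, |w| ≤ 3r^3 + 3 on |z|=r, giving M(r) ≤ e^{3r^3 + 3} and ρ ≤ 3. For the lower bound, choose z on |z|=r with 3z^3 purely imaginary of modulus 3r^3; then |sin(3z^3 − 3)| grows like e^{3r^3}/2, so ρ ≥ 3. Hence ρ = 3.
Therefore ρ = 3.

Order ρ = 3.


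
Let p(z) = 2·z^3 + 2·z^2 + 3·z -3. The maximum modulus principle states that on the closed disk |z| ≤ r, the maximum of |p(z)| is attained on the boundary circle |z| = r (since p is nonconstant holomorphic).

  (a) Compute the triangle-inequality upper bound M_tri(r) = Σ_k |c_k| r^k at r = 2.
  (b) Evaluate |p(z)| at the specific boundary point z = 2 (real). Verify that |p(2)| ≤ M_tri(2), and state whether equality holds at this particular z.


Coefficients: c_0 = -3, c_1 = 3, c_2 = 2, c_3 = 2. Radius r = 2.
Part (a). Triangle bound: M_tri(r) = Σ_k |c_k| r^k
  = |-3|·2^0 + |3|·2^1 + |2|·2^2 + |2|·2^3
  = 3 + 6 + 8 + 16 = 33.
This bounds M(r) := max_{|z|=r} |p(z)| from above; equality holds iff all terms c_k z^k can be made to align in phase at a single z on |z|=r.
Part (b). At z = 2 (real, on the circle |z| = r):
  p(2) = (-3)·2^0 + (3)·2^1 + (2)·2^2 + (2)·2^3 = 27.
  |p(2)| = 27.
Check: |p(2)| = 27 ≤ 33 = M_tri(2). ✓ Equality does not hold at z = 2 (the coefficients have mixed signs, so the terms do not all align in phase there).

M_tri(2) = 33; |p(2)| = 27; equality at z=2: no.


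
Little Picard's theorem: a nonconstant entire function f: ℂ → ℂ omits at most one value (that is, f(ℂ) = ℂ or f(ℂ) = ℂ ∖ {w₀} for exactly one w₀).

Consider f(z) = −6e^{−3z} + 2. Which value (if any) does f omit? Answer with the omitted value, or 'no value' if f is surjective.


Little Picard bounds the complement of f(ℂ) to at most one point.
e^{−3z} is never zero on ℂ, so -6·e^{−3z} takes every value in ℂ ∖ {0}. Adding 2 shifts the range to ℂ ∖ {2}. Thus f omits exactly the value 2.

Omitted value: 2.


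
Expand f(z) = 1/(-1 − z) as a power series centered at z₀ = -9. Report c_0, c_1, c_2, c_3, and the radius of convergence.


Let w = z − z₀, so z = z₀ + w.
Then -1 − z = -1 − (z₀ + w) = (-1 − z₀) − w = 8 − w.
f(z) = 1/(8 − w) = (1/(8)) · 1/(1 − w/(8)) = Σ_{n≥0} w^n / (8)^(n+1).
So c_n = 1/(8)^(n+1):
  c_0 = 1/(8)^1 = 1/8.
  c_1 = 1/(8)^2 = 1/64.
  c_2 = 1/(8)^3 = 1/512.
  c_3 = 1/(8)^4 = 1/4096.
The series is valid for |w/d| < 1, i.e. |z − z₀| < |d|.
Radius of convergence: R = |-1 − z₀| = |8| = 8 (distance from z₀ to the singularity z = -1).

c_0 = 1/8, c_1 = 1/64, c_2 = 1/512, c_3 = 1/4096; R = 8.


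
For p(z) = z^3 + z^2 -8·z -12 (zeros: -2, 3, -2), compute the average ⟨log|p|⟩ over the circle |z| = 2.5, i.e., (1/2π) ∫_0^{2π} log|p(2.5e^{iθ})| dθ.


Zeros: -2, -2, 3; r = 2.5.
Inside |z| < r: -2, -2. Outside (|z| ≥ r): 3.
p(0) = -12, so log|p(0)| = log(12) = 2.4849.
Apply Jensen: I(r) = log|p(0)| + Σ_k log(r/|z_k|), summed over zeros inside |z| < r.
  log(r/|z_k|) for z_k = -2: log(2.5/2) = 0.2231
  log(r/|z_k|) for z_k = -2: log(2.5/2) = 0.2231
  Outside zeros (3) contribute nothing to the Jensen sum.
Sum over inside zeros: 0.4463.
I(r) = log|p(0)| + (inside sum) = 2.4849 + 0.4463 = 2.9312.
Note: since some zeros are outside |z| ≤ r, the simplified n·log(r) form does NOT apply — only the inside zeros contribute.

I(r) ≈ 2.9312.


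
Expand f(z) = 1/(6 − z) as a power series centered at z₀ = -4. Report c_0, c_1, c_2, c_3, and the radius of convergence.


Let w = z − z₀, so z = z₀ + w.
Then 6 − z = 6 − (z₀ + w) = (6 − z₀) − w = 10 − w.
f(z) = 1/(10 − w) = (1/(10)) · 1/(1 − w/(10)) = Σ_{n≥0} w^n / (10)^(n+1).
So c_n = 1/(10)^(n+1):
  c_0 = 1/(10)^1 = 1/10.
  c_1 = 1/(10)^2 = 1/100.
  c_2 = 1/(10)^3 = 1/1000.
  c_3 = 1/(10)^4 = 1/10000.
The series is valid for |w/d| < 1, i.e. |z − z₀| < |d|.
Radius of convergence: R = |6 − z₀| = |10| = 10 (distance from z₀ to the singularity z = 6).

c_0 = 1/10, c_1 = 1/100, c_2 = 1/1000, c_3 = 1/10000; R = 10.


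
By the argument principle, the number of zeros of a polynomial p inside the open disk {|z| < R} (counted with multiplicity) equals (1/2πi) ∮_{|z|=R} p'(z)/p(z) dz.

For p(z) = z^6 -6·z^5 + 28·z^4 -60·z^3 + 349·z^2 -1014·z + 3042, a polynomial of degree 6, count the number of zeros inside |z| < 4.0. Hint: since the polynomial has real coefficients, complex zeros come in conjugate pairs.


The zeros of p are: (3 + 3i), (3 - 3i), (2 + 3i), (2 - 3i), (-2 + 3i), (-2 - 3i).
Their magnitudes are: 4.243, 4.243, 3.606, 3.606, 3.606, 3.606.
Zeros with |z| < R = 4.0: (2 + 3i), (2 - 3i), (-2 + 3i), (-2 - 3i).
Count = 4.
By the argument principle, (1/2πi) ∮_{|z|=R} p'(z)/p(z) dz equals exactly this count.

Number of zeros inside |z| < 4.0: 4.
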